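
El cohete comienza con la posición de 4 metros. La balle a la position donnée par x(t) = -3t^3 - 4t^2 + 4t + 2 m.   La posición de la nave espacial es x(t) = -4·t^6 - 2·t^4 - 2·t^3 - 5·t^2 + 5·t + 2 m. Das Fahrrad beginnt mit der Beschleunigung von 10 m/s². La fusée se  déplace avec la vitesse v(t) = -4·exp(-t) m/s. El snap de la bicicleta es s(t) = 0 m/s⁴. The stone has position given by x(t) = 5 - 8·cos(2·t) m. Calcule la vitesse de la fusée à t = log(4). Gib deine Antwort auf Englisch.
Using v(t) = -4·exp(-t) and substituting t = log(4), we find v = -1.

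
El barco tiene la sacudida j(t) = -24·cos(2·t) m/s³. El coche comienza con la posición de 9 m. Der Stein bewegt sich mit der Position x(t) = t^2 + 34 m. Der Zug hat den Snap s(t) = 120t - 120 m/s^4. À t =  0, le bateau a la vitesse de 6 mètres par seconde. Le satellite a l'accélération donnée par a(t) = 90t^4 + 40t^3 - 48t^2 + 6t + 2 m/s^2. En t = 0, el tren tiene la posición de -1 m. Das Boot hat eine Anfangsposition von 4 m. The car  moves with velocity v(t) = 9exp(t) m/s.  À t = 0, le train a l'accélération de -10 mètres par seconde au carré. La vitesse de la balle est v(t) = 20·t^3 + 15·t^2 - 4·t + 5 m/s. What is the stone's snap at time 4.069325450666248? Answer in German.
Ausgehend von der Position x(t) = t^2 + 34, nehmen wir 4 Ableitungen. Durch Ableiten von der Position erhalten wir die Geschwindigkeit: v(t) = 2·t. Durch Ableiten von der Geschwindigkeit erhalten wir die Beschleunigung: a(t) = 2. Mit d/dt von a(t) finden wir j(t) = 0. Die Ableitung von dem Ruck ergibt den Snap: s(t) = 0. Wir haben den Snap s(t) = 0. Durch Einsetzen von t = 4.069325450666248: s(4.069325450666248) = 0.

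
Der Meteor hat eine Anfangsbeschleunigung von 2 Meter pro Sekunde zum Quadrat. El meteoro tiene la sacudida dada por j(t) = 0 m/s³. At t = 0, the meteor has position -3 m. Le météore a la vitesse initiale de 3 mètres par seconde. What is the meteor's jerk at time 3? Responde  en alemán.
Wir haben den Ruck j(t) = 0. Durch Einsetzen von t = 3: j(3) = 0.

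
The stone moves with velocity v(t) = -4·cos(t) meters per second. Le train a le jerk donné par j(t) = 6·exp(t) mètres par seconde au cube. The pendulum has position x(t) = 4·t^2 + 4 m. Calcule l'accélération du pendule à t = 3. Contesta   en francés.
En partant de la position x(t) = 4·t^2 + 4, nous prenons 2 dérivées. En dérivant la position, nous obtenons la vitesse: v(t) = 8·t. En dérivant la vitesse, nous obtenons l'accélération: a(t) = 8. De l'équation de l'accélération a(t) = 8, nous substituons t = 3 pour obtenir a = 8.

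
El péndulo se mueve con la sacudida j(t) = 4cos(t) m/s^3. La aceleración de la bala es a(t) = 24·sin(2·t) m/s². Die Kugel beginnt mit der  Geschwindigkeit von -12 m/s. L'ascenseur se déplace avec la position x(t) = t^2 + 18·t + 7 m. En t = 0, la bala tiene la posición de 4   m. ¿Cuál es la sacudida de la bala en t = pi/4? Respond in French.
En partant de l'accélération a(t) = 24·sin(2·t), nous prenons 1 dérivée. En prenant d/dt de a(t), nous trouvons j(t) = 48·cos(2·t). Nous avons le jerk j(t) = 48·cos(2·t). En substituant t = pi/4: j(pi/4) = 0.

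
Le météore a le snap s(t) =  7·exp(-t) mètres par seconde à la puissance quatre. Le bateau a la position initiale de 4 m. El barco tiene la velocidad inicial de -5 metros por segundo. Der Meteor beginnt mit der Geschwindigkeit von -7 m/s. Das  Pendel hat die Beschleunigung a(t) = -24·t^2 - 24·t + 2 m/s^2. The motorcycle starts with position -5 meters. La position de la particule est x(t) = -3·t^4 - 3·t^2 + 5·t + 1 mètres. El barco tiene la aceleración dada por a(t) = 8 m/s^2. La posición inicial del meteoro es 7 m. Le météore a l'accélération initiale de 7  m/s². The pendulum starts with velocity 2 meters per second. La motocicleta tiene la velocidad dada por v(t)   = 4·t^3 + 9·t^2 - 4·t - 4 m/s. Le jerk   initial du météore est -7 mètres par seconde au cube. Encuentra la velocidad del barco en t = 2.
Necesitamos integrar nuestra ecuación de la aceleración a(t) = 8 1 vez. Tomando ∫a(t)dt y aplicando v(0) = -5, encontramos v(t) = 8·t - 5. Tenemos la velocidad v(t) = 8·t - 5. Sustituyendo t = 2: v(2) = 11.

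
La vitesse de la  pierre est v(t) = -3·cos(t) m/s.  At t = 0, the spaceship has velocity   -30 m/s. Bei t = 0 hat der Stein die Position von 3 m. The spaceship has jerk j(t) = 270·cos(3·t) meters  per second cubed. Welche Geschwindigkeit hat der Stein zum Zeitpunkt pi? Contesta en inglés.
We have velocity v(t) = -3·cos(t). Substituting t = pi: v(pi) = 3.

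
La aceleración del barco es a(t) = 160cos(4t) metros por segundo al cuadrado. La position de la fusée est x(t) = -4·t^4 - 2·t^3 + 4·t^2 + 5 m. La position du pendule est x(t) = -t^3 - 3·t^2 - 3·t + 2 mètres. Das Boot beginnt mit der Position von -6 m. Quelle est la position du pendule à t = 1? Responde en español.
Usando x(t) = -t^3 - 3·t^2 - 3·t + 2 y sustituyendo t = 1, encontramos x = -5.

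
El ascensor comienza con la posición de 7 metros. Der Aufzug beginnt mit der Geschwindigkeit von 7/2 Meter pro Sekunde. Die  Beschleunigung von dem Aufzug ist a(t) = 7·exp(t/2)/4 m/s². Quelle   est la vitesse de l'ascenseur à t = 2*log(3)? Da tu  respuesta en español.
Debemos encontrar la antiderivada de nuestra ecuación de la aceleración a(t) = 7·exp(t/2)/4 1 vez. La integral de la aceleración, con v(0) = 7/2, da la velocidad: v(t) = 7·exp(t/2)/2. Tenemos la velocidad v(t) = 7·exp(t/2)/2. Sustituyendo t = 2*log(3): v(2*log(3)) = 21/2.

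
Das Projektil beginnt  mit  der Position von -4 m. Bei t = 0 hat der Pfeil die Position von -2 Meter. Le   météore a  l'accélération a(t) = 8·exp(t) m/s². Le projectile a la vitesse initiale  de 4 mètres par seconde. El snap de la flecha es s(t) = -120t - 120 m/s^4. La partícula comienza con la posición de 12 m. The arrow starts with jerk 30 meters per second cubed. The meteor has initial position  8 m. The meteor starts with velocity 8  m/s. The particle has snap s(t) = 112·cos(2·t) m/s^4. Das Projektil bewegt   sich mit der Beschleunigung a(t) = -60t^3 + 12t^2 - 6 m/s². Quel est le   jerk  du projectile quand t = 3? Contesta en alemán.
Ausgehend von der Beschleunigung a(t) = -60·t^3 + 12·t^2 - 6, nehmen wir 1 Ableitung. Durch Ableiten von der Beschleunigung erhalten wir den Ruck: j(t) = -180·t^2 + 24·t. Mit j(t) = -180·t^2 + 24·t und Einsetzen von t = 3, finden wir j = -1548.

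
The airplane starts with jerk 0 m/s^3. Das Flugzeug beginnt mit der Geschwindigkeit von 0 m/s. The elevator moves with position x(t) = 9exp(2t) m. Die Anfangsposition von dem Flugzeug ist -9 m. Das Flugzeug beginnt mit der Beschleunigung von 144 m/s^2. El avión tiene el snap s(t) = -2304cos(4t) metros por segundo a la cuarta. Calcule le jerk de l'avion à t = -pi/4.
Pour résoudre ceci, nous devons prendre 1 primitive de notre équation du snap s(t) = -2304·cos(4·t). En intégrant le snap et en utilisant la condition initiale j(0) = 0, nous obtenons j(t) = -576·sin(4·t). De l'équation du jerk j(t) = -576·sin(4·t), nous substituons t = -pi/4 pour obtenir j = 0.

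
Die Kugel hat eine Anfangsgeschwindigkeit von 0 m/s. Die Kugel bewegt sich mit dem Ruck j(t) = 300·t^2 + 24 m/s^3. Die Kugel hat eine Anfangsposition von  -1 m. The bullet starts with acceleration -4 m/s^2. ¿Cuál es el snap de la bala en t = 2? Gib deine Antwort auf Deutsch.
Ausgehend von dem Ruck j(t) = 300·t^2 + 24, nehmen wir 1 Ableitung. Die Ableitung von dem Ruck ergibt den Snap: s(t) = 600·t. Aus der Gleichung für den Snap s(t) = 600·t, setzen wir t = 2 ein und erhalten s = 1200.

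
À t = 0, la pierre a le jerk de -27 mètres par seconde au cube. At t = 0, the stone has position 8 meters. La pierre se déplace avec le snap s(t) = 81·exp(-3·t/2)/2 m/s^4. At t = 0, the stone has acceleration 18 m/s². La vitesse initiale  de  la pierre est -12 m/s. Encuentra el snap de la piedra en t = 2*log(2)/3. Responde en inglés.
Using s(t) = 81·exp(-3·t/2)/2 and substituting t = 2*log(2)/3, we find s = 81/4.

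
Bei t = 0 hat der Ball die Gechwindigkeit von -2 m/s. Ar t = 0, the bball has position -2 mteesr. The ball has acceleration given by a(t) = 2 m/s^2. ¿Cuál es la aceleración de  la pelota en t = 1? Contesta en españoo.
Tenemos la aceleración a(t) = 2. Sustituyendo t = 1: a(1) = 2.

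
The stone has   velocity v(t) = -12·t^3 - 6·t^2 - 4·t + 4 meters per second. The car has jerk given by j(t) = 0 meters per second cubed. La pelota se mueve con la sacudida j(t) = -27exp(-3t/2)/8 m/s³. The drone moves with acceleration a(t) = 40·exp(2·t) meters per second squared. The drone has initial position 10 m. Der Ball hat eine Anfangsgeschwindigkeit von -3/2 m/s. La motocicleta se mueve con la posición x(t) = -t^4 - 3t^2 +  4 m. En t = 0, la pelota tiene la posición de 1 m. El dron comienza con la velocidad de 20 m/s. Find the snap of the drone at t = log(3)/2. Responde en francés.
Pour résoudre ceci, nous devons prendre 2 dérivées de notre équation de l'accélération a(t) = 40·exp(2·t). En dérivant l'accélération, nous obtenons le jerk: j(t) = 80·exp(2·t). En dérivant le jerk, nous obtenons le snap: s(t) = 160·exp(2·t). De l'équation du snap s(t) = 160·exp(2·t), nous substituons t = log(3)/2 pour obtenir s = 480.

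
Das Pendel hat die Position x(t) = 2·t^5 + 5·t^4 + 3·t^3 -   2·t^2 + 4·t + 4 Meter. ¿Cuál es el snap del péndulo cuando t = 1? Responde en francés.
En partant de la position x(t) = 2·t^5 + 5·t^4 + 3·t^3 - 2·t^2 + 4·t + 4, nous prenons 4 dérivées. La dérivée de la position donne la vitesse: v(t) = 10·t^4 + 20·t^3 + 9·t^2 - 4·t + 4. En dérivant la vitesse, nous obtenons l'accélération: a(t) = 40·t^3 + 60·t^2 + 18·t - 4. La dérivée de l'accélération donne le jerk: j(t) = 120·t^2 + 120·t + 18. En dérivant le jerk, nous obtenons le snap: s(t) = 240·t + 120. Nous avons le snap s(t) = 240·t + 120. En substituant t = 1: s(1) = 360.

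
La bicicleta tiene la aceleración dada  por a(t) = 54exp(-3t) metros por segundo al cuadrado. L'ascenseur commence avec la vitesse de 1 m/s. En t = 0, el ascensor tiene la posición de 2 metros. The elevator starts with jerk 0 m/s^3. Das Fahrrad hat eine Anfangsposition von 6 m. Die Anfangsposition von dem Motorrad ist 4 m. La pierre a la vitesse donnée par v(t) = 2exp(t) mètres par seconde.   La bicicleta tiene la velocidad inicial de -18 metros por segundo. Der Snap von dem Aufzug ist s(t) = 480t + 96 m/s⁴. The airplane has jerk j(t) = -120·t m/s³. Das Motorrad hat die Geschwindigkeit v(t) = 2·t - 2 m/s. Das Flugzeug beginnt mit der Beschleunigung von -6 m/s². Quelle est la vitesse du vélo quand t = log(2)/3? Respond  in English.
We need to integrate our acceleration equation a(t) = 54·exp(-3·t) 1 time. Finding the integral of a(t) and using v(0) = -18: v(t) = -18·exp(-3·t). We have velocity v(t) = -18·exp(-3·t). Substituting t = log(2)/3: v(log(2)/3) = -9.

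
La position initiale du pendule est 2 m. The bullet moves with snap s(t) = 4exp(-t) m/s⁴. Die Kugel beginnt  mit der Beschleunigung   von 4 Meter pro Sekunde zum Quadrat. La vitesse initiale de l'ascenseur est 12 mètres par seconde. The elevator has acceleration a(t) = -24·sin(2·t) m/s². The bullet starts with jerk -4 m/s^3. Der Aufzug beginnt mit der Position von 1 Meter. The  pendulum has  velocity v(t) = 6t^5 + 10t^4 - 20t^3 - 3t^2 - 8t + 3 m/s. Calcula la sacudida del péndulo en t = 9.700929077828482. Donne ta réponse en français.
Nous devons dériver notre équation de la vitesse v(t) = 6·t^5 + 10·t^4 - 20·t^3 - 3·t^2 - 8·t + 3 2 fois. La dérivée de la vitesse donne l'accélération: a(t) = 30·t^4 + 40·t^3 - 60·t^2 - 6·t - 8. En prenant d/dt de a(t), nous trouvons j(t) = 120·t^3 + 120·t^2 - 120·t - 6. De l'équation du jerk j(t) = 120·t^3 + 120·t^2 - 120·t - 6, nous substituons t = 9.700929077828482 pour obtenir j = 119675.084617605.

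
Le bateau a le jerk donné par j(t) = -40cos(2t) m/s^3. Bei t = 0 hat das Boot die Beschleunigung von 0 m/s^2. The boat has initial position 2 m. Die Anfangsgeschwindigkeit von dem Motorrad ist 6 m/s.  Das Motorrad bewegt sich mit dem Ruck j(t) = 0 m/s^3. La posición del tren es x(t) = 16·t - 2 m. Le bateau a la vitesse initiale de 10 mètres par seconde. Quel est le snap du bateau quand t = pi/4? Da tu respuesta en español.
Partiendo de la sacudida j(t) = -40·cos(2·t), tomamos 1 derivada. Tomando d/dt de j(t), encontramos s(t) = 80·sin(2·t). Usando s(t) = 80·sin(2·t) y sustituyendo t = pi/4, encontramos s = 80.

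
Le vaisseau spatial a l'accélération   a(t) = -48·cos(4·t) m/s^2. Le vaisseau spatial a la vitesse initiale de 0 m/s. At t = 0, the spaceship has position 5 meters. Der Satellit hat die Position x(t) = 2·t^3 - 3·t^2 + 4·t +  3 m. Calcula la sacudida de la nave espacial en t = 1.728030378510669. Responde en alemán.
Um dies zu lösen, müssen wir 1 Ableitung unserer Gleichung für die Beschleunigung a(t) = -48·cos(4·t) nehmen. Mit d/dt von a(t) finden wir j(t) = 192·sin(4·t). Wir haben den Ruck j(t) = 192·sin(4·t). Durch Einsetzen von t = 1.728030378510669: j(1.728030378510669) = 112.950691321362.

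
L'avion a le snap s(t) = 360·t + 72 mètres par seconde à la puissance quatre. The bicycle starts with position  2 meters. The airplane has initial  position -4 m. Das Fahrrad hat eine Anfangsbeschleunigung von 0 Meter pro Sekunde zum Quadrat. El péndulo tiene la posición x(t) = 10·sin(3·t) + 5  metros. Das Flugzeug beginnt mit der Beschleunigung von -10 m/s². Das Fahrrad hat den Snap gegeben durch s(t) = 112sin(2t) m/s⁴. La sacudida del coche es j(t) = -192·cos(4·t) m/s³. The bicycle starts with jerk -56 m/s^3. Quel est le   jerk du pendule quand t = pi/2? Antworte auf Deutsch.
Wir müssen unsere Gleichung für die Position x(t) = 10·sin(3·t) + 5 3-mal ableiten. Die Ableitung von der Position ergibt die Geschwindigkeit: v(t) = 30·cos(3·t). Die Ableitung von der Geschwindigkeit ergibt die Beschleunigung: a(t) = -90·sin(3·t). Die Ableitung von der Beschleunigung ergibt den Ruck: j(t) = -270·cos(3·t). Mit j(t) = -270·cos(3·t) und Einsetzen von t = pi/2, finden wir j = 0.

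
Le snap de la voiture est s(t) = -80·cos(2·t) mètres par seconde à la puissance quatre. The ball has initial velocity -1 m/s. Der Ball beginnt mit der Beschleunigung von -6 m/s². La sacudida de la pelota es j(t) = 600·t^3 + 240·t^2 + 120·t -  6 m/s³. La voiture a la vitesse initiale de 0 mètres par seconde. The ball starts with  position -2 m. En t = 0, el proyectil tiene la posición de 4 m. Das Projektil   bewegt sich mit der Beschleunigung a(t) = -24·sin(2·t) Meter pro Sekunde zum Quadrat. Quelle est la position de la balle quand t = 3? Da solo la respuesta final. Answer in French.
x(3) = 4963.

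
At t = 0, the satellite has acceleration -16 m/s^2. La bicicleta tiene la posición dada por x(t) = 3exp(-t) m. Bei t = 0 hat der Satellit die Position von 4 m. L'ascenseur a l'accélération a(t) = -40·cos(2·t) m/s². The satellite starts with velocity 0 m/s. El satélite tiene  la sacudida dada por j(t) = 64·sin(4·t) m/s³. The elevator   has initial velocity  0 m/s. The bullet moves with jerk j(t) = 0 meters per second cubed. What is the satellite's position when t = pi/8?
We need to integrate our jerk equation j(t) = 64·sin(4·t) 3 times. Finding the antiderivative of j(t) and using a(0) = -16: a(t) = -16·cos(4·t). Finding the antiderivative of a(t) and using v(0) = 0: v(t) = -4·sin(4·t). The integral of velocity, with x(0) = 4, gives position: x(t) = cos(4·t) + 3. Using x(t) = cos(4·t) + 3 and substituting t = pi/8, we find x = 3.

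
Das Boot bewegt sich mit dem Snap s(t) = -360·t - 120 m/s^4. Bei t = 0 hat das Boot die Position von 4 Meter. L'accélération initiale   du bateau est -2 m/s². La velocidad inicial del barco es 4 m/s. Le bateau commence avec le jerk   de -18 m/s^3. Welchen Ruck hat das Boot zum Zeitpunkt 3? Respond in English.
To find the answer, we compute 1 antiderivative of s(t) = -360·t - 120. The antiderivative of snap is jerk. Using j(0) = -18, we get j(t) = -180·t^2 - 120·t - 18. From the given jerk equation j(t) = -180·t^2 - 120·t - 18, we substitute t = 3 to get j = -1998.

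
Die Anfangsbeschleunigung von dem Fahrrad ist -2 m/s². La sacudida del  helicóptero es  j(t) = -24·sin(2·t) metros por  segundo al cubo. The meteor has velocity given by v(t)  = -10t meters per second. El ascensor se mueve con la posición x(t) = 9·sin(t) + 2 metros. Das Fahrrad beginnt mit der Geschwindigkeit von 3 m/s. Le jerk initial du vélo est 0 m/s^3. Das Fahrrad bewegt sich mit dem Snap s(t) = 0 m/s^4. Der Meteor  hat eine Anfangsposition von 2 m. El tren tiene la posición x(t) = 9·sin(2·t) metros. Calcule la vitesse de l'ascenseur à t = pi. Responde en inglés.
We must differentiate our position equation x(t) = 9·sin(t) + 2 1 time. The derivative of position gives velocity: v(t) = 9·cos(t). We have velocity v(t) = 9·cos(t). Substituting t = pi: v(pi) = -9.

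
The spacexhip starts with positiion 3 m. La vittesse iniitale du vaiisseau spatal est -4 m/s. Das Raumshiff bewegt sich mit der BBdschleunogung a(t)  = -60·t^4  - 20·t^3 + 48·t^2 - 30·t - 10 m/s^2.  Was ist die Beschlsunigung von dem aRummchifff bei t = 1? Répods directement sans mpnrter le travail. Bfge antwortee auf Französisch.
a(1) = -72.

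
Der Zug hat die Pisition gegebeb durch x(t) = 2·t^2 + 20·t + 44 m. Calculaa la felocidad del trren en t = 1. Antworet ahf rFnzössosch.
Pour résoudre ceci, nous devons prendre 1 dérivée de notre équation de la position x(t) = 2·t^2 + 20·t + 44. En prenant d/dt de x(t), nous trouvons v(t) = 4·t + 20. En utilisant v(t) = 4·t + 20 et en substituant t = 1, nous trouvons v = 24.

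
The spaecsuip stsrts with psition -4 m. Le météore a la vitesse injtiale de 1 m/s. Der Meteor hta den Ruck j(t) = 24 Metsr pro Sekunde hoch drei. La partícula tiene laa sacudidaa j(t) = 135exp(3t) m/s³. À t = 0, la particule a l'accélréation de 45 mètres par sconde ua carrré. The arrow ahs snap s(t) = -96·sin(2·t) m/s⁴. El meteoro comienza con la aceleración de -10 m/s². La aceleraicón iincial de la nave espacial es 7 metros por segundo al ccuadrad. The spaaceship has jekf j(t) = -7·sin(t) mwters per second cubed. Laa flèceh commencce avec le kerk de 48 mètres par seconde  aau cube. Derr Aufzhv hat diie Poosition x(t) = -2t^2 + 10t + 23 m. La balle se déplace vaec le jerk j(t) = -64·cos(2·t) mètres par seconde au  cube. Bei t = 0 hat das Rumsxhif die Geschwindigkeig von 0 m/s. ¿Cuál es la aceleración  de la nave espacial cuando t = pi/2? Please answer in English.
To find the answer, we compute 1 antiderivative of j(t) = -7·sin(t). The antiderivative of jerk, with a(0) = 7, gives acceleration: a(t) = 7·cos(t). We have acceleration a(t) = 7·cos(t). Substituting t = pi/2: a(pi/2) = 0.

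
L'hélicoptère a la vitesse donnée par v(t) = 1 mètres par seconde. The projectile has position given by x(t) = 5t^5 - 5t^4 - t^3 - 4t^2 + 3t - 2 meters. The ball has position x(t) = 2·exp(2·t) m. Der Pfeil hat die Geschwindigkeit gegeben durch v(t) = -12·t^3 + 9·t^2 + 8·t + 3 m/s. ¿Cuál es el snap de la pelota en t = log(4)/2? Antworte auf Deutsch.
Ausgehend von der Position x(t) = 2·exp(2·t), nehmen wir 4 Ableitungen. Durch Ableiten von der Position erhalten wir die Geschwindigkeit: v(t) = 4·exp(2·t). Mit d/dt von v(t) finden wir a(t) = 8·exp(2·t). Mit d/dt von a(t) finden wir j(t) = 16·exp(2·t). Die Ableitung von dem Ruck ergibt den Snap: s(t) = 32·exp(2·t). Aus der Gleichung für den Snap s(t) = 32·exp(2·t), setzen wir t = log(4)/2 ein und erhalten s = 128.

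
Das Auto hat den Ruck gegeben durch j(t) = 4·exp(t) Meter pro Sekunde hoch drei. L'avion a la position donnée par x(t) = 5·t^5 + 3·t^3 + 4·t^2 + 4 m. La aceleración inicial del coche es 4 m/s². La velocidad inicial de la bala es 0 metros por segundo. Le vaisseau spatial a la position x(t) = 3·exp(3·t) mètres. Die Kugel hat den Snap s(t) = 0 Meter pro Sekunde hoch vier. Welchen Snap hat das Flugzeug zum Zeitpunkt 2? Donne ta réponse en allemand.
Um dies zu lösen, müssen wir 4 Ableitungen unserer Gleichung für die Position x(t) = 5·t^5 + 3·t^3 + 4·t^2 + 4 nehmen. Die Ableitung von der Position ergibt die Geschwindigkeit: v(t) = 25·t^4 + 9·t^2 + 8·t. Durch Ableiten von der Geschwindigkeit erhalten wir die Beschleunigung: a(t) = 100·t^3 + 18·t + 8. Die Ableitung von der Beschleunigung ergibt den Ruck: j(t) = 300·t^2 + 18. Mit d/dt von j(t) finden wir s(t) = 600·t. Aus der Gleichung für den Snap s(t) = 600·t, setzen wir t = 2 ein und erhalten s = 1200.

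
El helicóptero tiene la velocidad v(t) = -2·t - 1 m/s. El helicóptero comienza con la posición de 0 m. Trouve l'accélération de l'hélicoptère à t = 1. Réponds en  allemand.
Ausgehend von der Geschwindigkeit v(t) = -2·t - 1, nehmen wir 1 Ableitung. Die Ableitung von der Geschwindigkeit ergibt die Beschleunigung: a(t) = -2. Wir haben die Beschleunigung a(t) = -2. Durch Einsetzen von t = 1: a(1) = -2.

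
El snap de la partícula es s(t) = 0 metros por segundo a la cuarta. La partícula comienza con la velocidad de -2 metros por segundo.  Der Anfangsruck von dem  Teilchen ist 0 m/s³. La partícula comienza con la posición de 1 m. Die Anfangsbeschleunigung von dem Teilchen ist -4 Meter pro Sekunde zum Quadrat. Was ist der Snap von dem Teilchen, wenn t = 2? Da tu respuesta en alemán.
Wir haben den Snap s(t) = 0. Durch Einsetzen von t = 2: s(2) = 0.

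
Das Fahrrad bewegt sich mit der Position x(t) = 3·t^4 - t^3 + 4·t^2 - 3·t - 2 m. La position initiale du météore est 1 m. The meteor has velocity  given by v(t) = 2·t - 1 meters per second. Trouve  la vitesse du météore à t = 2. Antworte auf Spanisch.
Tenemos la velocidad v(t) = 2·t - 1. Sustituyendo t = 2: v(2) = 3.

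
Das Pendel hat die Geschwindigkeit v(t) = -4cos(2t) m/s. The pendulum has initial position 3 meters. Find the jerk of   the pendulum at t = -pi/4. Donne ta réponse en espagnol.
Para resolver esto, necesitamos tomar 2 derivadas de nuestra ecuación de la velocidad v(t) = -4·cos(2·t). Tomando d/dt de v(t), encontramos a(t) = 8·sin(2·t). La derivada de la aceleración da la sacudida: j(t) = 16·cos(2·t). Tenemos la sacudida j(t) = 16·cos(2·t). Sustituyendo t = -pi/4: j(-pi/4) = 0.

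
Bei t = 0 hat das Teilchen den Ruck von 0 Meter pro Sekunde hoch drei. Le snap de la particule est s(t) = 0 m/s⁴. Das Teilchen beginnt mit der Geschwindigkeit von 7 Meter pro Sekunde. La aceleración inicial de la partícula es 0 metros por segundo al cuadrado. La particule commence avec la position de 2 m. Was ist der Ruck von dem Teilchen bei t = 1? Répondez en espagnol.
Para resolver esto, necesitamos tomar 1 antiderivada de nuestra ecuación del snap s(t) = 0. La integral del snap, con j(0) = 0, da la sacudida: j(t) = 0. De la ecuación de la sacudida j(t) = 0, sustituimos t = 1 para obtener j = 0.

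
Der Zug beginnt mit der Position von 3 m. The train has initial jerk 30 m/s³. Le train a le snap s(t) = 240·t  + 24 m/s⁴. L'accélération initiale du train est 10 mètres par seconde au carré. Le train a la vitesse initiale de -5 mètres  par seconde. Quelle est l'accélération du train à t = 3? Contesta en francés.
Nous devons trouver l'intégrale de notre équation du snap s(t) = 240·t + 24 2 fois. La primitive du snap est le jerk. En utilisant j(0) = 30, nous obtenons j(t) = 120·t^2 + 24·t + 30. En prenant ∫j(t)dt et en appliquant a(0) = 10, nous trouvons a(t) = 40·t^3 + 12·t^2 + 30·t + 10. En utilisant a(t) = 40·t^3 + 12·t^2 + 30·t + 10 et en substituant t = 3, nous trouvons a = 1288.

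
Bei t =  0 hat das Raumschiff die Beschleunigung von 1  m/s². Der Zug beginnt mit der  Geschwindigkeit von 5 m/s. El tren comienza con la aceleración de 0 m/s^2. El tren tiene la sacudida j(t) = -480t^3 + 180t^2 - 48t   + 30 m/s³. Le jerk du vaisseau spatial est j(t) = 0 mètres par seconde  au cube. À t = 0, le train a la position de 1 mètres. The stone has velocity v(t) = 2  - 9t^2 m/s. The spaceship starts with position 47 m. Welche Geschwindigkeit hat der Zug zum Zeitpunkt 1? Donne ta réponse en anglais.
To find the answer, we compute 2 antiderivatives of j(t) = -480·t^3 + 180·t^2 - 48·t + 30. Finding the integral of j(t) and using a(0) = 0: a(t) = 6·t·(-20·t^3 + 10·t^2 - 4·t + 5). Integrating acceleration and using the initial condition v(0) = 5, we get v(t) = -24·t^5 + 15·t^4 - 8·t^3 + 15·t^2 + 5. We have velocity v(t) = -24·t^5 + 15·t^4 - 8·t^3 + 15·t^2 + 5. Substituting t = 1: v(1) = 3.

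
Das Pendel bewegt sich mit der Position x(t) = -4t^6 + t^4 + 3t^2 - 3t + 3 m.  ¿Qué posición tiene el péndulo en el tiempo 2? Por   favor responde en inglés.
Using x(t) = -4·t^6 + t^4 + 3·t^2 - 3·t + 3 and substituting t = 2, we find x = -231.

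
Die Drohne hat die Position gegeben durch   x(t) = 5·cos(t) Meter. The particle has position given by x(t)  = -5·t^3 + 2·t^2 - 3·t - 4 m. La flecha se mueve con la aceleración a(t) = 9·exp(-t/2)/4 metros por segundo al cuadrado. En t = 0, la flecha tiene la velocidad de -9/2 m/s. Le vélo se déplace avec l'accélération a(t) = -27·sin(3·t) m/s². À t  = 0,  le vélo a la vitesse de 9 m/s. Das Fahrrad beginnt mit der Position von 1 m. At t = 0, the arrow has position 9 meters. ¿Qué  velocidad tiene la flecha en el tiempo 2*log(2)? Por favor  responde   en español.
Partiendo de la aceleración a(t) = 9·exp(-t/2)/4, tomamos 1 integral. Tomando ∫a(t)dt y aplicando v(0) = -9/2, encontramos v(t) = -9·exp(-t/2)/2. Tenemos la velocidad v(t) = -9·exp(-t/2)/2. Sustituyendo t = 2*log(2): v(2*log(2)) = -9/4.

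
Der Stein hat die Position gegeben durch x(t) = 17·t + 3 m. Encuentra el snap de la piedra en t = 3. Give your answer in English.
Starting from position x(t) = 17·t + 3, we take 4 derivatives. The derivative of position gives velocity: v(t) = 17. Taking d/dt of v(t), we find a(t) = 0. The derivative of acceleration gives jerk: j(t) = 0. The derivative of jerk gives snap: s(t) = 0. From the given snap equation s(t) = 0, we substitute t = 3 to get s = 0.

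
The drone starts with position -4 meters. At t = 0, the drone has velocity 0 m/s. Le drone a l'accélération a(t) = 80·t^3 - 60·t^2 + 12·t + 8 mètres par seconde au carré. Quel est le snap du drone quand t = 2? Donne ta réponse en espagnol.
Para resolver esto, necesitamos tomar 2 derivadas de nuestra ecuación de la aceleración a(t) = 80·t^3 - 60·t^2 + 12·t + 8. Derivando la aceleración, obtenemos la sacudida: j(t) = 240·t^2 - 120·t + 12. Tomando d/dt de j(t), encontramos s(t) = 480·t - 120. Tenemos el snap s(t) = 480·t - 120. Sustituyendo t = 2: s(2) = 840.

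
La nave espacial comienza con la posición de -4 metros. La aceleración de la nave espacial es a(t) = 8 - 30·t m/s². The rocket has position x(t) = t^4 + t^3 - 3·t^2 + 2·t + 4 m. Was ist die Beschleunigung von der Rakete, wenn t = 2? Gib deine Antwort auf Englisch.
Starting from position x(t) = t^4 + t^3 - 3·t^2 + 2·t + 4, we take 2 derivatives. The derivative of position gives velocity: v(t) = 4·t^3 + 3·t^2 - 6·t + 2. Taking d/dt of v(t), we find a(t) = 12·t^2 + 6·t - 6. From the given acceleration equation a(t) = 12·t^2 + 6·t - 6, we substitute t = 2 to get a = 54.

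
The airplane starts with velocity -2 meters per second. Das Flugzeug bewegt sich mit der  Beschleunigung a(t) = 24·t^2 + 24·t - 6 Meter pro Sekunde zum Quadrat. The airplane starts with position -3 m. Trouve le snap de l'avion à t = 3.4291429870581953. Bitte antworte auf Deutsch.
Ausgehend von der Beschleunigung a(t) = 24·t^2 + 24·t - 6, nehmen wir 2 Ableitungen. Durch Ableiten von der Beschleunigung erhalten wir den Ruck: j(t) = 48·t + 24. Mit d/dt von j(t) finden wir s(t) = 48. Mit s(t) = 48 und Einsetzen von t = 3.4291429870581953, finden wir s = 48.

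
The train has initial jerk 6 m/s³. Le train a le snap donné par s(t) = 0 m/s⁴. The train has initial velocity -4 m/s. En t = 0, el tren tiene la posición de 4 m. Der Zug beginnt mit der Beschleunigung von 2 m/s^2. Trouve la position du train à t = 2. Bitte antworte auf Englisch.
To find the answer, we compute 4 antiderivatives of s(t) = 0. Finding the integral of s(t) and using j(0) = 6: j(t) = 6. Finding the antiderivative of j(t) and using a(0) = 2: a(t) = 6·t + 2. Taking ∫a(t)dt and applying v(0) = -4, we find v(t) = 3·t^2 + 2·t - 4. The antiderivative of velocity is position. Using x(0) = 4, we get x(t) = t^3 + t^2 - 4·t + 4. We have position x(t) = t^3 + t^2 - 4·t + 4. Substituting t = 2: x(2) = 8.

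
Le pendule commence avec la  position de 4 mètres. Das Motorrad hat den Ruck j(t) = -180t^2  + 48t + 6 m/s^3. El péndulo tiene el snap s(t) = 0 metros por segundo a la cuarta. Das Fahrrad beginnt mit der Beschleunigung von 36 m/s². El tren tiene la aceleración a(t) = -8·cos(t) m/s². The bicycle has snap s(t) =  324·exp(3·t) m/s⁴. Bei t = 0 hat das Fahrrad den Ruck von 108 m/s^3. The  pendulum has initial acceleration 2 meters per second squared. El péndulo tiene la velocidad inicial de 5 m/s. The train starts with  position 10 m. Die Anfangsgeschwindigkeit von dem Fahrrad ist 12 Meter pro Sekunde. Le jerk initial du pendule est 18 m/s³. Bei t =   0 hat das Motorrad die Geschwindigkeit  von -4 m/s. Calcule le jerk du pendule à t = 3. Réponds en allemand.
Ausgehend von dem Snap s(t) = 0, nehmen wir 1 Integral. Durch Integration von dem Snap und Verwendung der Anfangsbedingung j(0) = 18, erhalten wir j(t) = 18. Aus der Gleichung für den Ruck j(t) = 18, setzen wir t = 3 ein und erhalten j = 18.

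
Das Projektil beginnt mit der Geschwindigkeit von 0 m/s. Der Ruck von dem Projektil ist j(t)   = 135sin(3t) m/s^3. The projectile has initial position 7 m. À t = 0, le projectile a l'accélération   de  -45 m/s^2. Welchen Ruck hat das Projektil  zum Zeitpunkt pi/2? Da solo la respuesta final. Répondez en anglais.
j(pi/2) = -135.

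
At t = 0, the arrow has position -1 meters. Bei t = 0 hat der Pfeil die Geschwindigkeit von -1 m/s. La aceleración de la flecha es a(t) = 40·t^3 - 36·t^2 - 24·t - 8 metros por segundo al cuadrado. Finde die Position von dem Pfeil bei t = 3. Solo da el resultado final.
x(3) = 95.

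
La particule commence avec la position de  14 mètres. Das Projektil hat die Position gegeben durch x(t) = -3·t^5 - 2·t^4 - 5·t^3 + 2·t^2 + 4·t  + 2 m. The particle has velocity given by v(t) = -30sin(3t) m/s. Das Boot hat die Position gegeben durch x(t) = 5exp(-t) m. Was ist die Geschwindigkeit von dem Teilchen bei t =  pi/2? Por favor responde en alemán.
Wir haben die Geschwindigkeit v(t) = -30·sin(3·t). Durch Einsetzen von t = pi/2: v(pi/2) = 30.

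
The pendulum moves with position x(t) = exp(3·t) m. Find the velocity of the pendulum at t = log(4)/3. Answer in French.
En partant de la position x(t) = exp(3·t), nous prenons 1 dérivée. La dérivée de la position donne la vitesse: v(t) = 3·exp(3·t). En utilisant v(t) = 3·exp(3·t) et en substituant t = log(4)/3, nous trouvons v = 12.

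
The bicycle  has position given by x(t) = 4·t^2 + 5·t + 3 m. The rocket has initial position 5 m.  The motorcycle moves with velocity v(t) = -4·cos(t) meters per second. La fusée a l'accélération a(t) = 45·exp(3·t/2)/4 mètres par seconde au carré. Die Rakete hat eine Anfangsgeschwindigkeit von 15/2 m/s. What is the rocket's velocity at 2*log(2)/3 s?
We must find the integral of our acceleration equation a(t) = 45·exp(3·t/2)/4 1 time. The integral of acceleration, with v(0) = 15/2, gives velocity: v(t) = 15·exp(3·t/2)/2. From the given velocity equation v(t) = 15·exp(3·t/2)/2, we substitute t = 2*log(2)/3 to get v = 15.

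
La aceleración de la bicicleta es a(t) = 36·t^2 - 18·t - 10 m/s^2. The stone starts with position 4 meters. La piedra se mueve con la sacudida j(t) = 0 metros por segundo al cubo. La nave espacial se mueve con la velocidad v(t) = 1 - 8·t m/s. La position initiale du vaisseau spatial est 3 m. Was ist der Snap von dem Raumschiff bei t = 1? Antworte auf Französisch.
En partant de la vitesse v(t) = 1 - 8·t, nous prenons 3 dérivées. En prenant d/dt de v(t), nous trouvons a(t) = -8. En dérivant l'accélération, nous obtenons le jerk: j(t) = 0. La dérivée du jerk donne le snap: s(t) = 0. En utilisant s(t) = 0 et en substituant t = 1, nous trouvons s = 0.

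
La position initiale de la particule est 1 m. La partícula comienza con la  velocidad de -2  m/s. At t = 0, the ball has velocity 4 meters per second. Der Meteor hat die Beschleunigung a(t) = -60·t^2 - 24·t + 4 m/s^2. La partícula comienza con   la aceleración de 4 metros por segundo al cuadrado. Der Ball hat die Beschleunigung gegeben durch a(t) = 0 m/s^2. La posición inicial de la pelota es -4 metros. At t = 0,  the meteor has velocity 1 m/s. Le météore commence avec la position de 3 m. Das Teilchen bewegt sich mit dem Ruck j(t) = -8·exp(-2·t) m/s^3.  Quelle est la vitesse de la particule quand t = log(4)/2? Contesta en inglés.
To solve this, we need to take 2 integrals of our jerk equation j(t) = -8·exp(-2·t). Taking ∫j(t)dt and applying a(0) = 4, we find a(t) = 4·exp(-2·t). Taking ∫a(t)dt and applying v(0) = -2, we find v(t) = -2·exp(-2·t). From the given velocity equation v(t) = -2·exp(-2·t), we substitute t = log(4)/2 to get v = -1/2.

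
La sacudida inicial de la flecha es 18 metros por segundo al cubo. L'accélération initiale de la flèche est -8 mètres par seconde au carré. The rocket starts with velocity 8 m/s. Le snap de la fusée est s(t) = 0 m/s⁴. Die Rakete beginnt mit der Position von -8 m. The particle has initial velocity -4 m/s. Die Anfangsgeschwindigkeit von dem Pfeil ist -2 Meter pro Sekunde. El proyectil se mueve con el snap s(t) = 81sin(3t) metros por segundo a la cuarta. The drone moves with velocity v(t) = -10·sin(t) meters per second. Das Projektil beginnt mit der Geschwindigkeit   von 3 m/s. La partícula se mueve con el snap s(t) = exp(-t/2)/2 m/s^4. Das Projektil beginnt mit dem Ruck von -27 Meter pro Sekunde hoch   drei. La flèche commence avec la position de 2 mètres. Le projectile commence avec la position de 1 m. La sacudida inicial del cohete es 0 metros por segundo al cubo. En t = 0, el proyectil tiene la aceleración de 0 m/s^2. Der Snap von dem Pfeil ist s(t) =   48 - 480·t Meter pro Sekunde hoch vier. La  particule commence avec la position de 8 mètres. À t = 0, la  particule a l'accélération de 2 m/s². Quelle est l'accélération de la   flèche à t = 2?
En partant du snap s(t) = 48 - 480·t, nous prenons 2 primitives. En intégrant le snap et en utilisant la condition initiale j(0) = 18, nous obtenons j(t) = -240·t^2 + 48·t + 18. La primitive du jerk est l'accélération. En utilisant a(0) = -8, nous obtenons a(t) = -80·t^3 + 24·t^2 + 18·t - 8. En utilisant a(t) = -80·t^3 + 24·t^2 + 18·t - 8 et en substituant t = 2, nous trouvons a = -516.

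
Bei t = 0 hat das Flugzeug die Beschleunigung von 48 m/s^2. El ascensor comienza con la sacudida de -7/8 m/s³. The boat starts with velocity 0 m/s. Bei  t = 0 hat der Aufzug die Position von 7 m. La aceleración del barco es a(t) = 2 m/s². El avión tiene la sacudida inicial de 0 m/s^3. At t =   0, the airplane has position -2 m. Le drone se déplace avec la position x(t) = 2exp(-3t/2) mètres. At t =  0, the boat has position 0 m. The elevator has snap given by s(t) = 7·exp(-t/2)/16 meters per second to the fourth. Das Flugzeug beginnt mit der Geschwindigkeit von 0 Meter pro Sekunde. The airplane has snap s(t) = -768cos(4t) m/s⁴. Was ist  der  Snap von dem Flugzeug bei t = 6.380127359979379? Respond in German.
Aus der Gleichung für den Snap s(t) = -768·cos(4·t), setzen wir t = 6.380127359979379 ein und erhalten s = -710.980036584860.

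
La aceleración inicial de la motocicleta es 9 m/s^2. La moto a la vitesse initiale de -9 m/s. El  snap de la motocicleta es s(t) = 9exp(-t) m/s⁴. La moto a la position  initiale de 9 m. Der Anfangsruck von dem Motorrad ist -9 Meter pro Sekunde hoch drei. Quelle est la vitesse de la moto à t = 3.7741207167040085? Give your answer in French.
Nous devons intégrer notre équation du snap s(t) = 9·exp(-t) 3 fois. L'intégrale du snap est le jerk. En utilisant j(0) = -9, nous obtenons j(t) = -9·exp(-t). L'intégrale du jerk, avec a(0) = 9, donne l'accélération: a(t) = 9·exp(-t). La primitive de l'accélération, avec v(0) = -9, donne la vitesse: v(t) = -9·exp(-t). En utilisant v(t) = -9·exp(-t) et en substituant t = 3.7741207167040085, nous trouvons v = -0.206615409407724.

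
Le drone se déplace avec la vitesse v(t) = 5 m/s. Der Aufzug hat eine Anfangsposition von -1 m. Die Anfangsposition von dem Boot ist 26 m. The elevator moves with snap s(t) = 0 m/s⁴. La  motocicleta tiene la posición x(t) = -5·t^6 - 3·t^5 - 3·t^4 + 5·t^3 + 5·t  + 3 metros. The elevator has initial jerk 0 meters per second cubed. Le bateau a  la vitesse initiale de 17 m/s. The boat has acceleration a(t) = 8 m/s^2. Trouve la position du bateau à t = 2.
Nous devons intégrer notre équation de l'accélération a(t) = 8 2 fois. L'intégrale de l'accélération est la vitesse. En utilisant v(0) = 17, nous obtenons v(t) = 8·t + 17. En prenant ∫v(t)dt et en appliquant x(0) = 26, nous trouvons x(t) = 4·t^2 + 17·t + 26. Nous avons la position x(t) = 4·t^2 + 17·t + 26. En substituant t = 2: x(2) = 76.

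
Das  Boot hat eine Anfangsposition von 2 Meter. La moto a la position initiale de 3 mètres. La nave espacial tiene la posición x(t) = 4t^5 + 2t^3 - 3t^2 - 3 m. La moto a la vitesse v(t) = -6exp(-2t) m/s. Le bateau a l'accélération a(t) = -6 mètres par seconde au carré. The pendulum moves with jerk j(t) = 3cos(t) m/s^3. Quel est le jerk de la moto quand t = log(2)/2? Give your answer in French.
Nous devons dériver notre équation de la vitesse v(t) = -6·exp(-2·t) 2 fois. La dérivée de la vitesse donne l'accélération: a(t) = 12·exp(-2·t). En prenant d/dt de a(t), nous trouvons j(t) = -24·exp(-2·t). Nous avons le jerk j(t) = -24·exp(-2·t). En substituant t = log(2)/2: j(log(2)/2) = -12.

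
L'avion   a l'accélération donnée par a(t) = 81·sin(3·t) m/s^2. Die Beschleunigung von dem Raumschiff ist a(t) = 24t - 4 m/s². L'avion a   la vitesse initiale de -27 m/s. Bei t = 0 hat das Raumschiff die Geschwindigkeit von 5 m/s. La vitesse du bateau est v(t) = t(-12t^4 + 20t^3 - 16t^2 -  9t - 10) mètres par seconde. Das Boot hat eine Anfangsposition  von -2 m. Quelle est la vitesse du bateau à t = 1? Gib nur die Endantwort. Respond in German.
Die Antwort ist -27.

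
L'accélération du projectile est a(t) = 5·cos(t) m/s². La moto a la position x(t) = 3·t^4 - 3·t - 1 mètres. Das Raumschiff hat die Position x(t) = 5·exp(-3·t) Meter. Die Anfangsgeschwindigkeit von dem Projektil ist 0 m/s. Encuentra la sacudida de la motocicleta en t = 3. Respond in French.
Nous devons dériver notre équation de la position x(t) = 3·t^4 - 3·t - 1 3 fois. En dérivant la position, nous obtenons la vitesse: v(t) = 12·t^3 - 3. En dérivant la vitesse, nous obtenons l'accélération: a(t) = 36·t^2. La dérivée de l'accélération donne le jerk: j(t) = 72·t. En utilisant j(t) = 72·t et en substituant t = 3, nous trouvons j = 216.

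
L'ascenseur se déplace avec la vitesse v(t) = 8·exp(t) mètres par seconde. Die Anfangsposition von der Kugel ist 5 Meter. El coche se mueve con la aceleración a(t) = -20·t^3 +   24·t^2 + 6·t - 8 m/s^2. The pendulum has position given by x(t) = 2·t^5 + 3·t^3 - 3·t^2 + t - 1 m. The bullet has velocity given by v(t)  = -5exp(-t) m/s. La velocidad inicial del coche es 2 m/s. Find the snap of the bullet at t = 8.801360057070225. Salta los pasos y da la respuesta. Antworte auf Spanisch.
El snap en t = 8.801360057070225 es s = 0.000752641044287217.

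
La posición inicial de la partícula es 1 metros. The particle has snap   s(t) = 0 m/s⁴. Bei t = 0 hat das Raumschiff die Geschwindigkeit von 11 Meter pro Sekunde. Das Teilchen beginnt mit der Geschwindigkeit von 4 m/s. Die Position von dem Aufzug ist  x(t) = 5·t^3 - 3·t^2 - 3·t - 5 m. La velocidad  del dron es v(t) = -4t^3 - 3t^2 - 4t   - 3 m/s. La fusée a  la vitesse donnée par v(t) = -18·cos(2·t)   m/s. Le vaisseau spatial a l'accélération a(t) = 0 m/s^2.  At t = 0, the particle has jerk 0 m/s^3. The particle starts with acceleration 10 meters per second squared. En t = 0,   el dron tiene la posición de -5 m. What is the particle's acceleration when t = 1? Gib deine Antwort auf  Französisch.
En partant du snap s(t) = 0, nous prenons 2 intégrales. En intégrant le snap et en utilisant la condition initiale j(0) = 0, nous obtenons j(t) = 0. La primitive du jerk, avec a(0) = 10, donne l'accélération: a(t) = 10. En utilisant a(t) = 10 et en substituant t = 1, nous trouvons a = 10.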